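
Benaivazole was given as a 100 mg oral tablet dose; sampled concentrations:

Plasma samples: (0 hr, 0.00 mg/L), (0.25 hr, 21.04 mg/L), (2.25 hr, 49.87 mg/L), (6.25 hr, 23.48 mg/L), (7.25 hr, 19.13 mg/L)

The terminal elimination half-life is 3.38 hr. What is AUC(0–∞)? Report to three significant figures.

Trapezoidal AUC_0→7.25:
  [0→0.25]: (0.00+21.04)/2 × 0.25 = 2.63
  [0.25→2.25]: (21.04+49.87)/2 × 2 = 70.91
  [2.25→6.25]: (49.87+23.48)/2 × 4 = 146.7
  [6.25→7.25]: (23.48+19.13)/2 × 1 = 21.305
  Sum = 241.545 mg/L·hr
k_e = ln2 / t½ = 0.693147 / 3.38 = 0.2051 hr^-1
Extrapolated tail: C_last / k_e = 19.13 / 0.2051 = 93.272
AUC_0→∞ = 241.545 + 93.272 = 334.817 mg/L·hr

AUC = 335 mg/L·hr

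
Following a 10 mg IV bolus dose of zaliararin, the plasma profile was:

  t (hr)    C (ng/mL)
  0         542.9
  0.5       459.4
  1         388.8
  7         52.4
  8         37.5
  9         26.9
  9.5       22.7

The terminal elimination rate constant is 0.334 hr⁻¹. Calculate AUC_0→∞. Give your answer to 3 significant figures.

Trapezoidal AUC_0→9.5:
  [0→0.5]: (542.9+459.4)/2 × 0.5 = 250.575
  [0.5→1]: (459.4+388.8)/2 × 0.5 = 212.05
  [1→7]: (388.8+52.4)/2 × 6 = 1323.6
  [7→8]: (52.4+37.5)/2 × 1 = 44.95
  [8→9]: (37.5+26.9)/2 × 1 = 32.2
  [9→9.5]: (26.9+22.7)/2 × 0.5 = 12.4
  Sum = 1875.775 ng/mL·hr
Extrapolated tail: C_last / k_e = 22.7 / 0.334 = 67.964
AUC_0→∞ = 1875.775 + 67.964 = 1943.739 ng/mL·hr

AUC = 1940 ng/mL·hr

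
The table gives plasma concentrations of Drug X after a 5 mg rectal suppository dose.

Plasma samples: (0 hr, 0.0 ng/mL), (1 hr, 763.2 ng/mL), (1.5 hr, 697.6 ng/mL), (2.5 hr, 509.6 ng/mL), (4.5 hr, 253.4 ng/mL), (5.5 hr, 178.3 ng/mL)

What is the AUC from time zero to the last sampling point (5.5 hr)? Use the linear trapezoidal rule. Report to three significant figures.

AUC = 2330 ng/mL·hr

Trapezoidal AUC_0→5.5:
  [0→1]: (0.0+763.2)/2 × 1 = 381.6
  [1→1.5]: (763.2+697.6)/2 × 0.5 = 365.2
  [1.5→2.5]: (697.6+509.6)/2 × 1 = 603.6
  [2.5→4.5]: (509.6+253.4)/2 × 2 = 763.0
  [4.5→5.5]: (253.4+178.3)/2 × 1 = 215.85
  Sum = 2329.25 ng/mL·hr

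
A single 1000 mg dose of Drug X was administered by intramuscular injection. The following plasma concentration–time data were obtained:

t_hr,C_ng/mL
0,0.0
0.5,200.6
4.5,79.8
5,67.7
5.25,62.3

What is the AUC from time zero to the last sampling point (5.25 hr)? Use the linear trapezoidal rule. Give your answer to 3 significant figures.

AUC = 664 ng/mL·hr

Trapezoidal AUC_0→5.25:
  [0→0.5]: (0.0+200.6)/2 × 0.5 = 50.15
  [0.5→4.5]: (200.6+79.8)/2 × 4 = 560.8
  [4.5→5]: (79.8+67.7)/2 × 0.5 = 36.875
  [5→5.25]: (67.7+62.3)/2 × 0.25 = 16.25
  Sum = 664.075 ng/mL·hr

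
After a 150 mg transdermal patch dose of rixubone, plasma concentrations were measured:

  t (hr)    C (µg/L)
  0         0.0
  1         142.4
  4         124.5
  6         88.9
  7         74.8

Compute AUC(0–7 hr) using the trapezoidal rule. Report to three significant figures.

Trapezoidal AUC_0→7:
  [0→1]: (0.0+142.4)/2 × 1 = 71.2
  [1→4]: (142.4+124.5)/2 × 3 = 400.35
  [4→6]: (124.5+88.9)/2 × 2 = 213.4
  [6→7]: (88.9+74.8)/2 × 1 = 81.85
  Sum = 766.8 µg/L·hr

AUC = 767 µg/L·hr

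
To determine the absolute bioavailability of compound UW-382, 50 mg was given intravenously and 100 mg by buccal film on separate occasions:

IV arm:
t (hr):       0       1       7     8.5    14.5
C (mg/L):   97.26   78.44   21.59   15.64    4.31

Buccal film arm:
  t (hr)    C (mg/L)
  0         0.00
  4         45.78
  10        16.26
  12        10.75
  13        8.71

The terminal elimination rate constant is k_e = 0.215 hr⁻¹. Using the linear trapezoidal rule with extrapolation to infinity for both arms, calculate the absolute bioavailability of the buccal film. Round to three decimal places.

Trapezoidal AUC_0→14.5 (IV):
  [0→1]: (97.26+78.44)/2 × 1 = 87.85
  [1→7]: (78.44+21.59)/2 × 6 = 300.09
  [7→8.5]: (21.59+15.64)/2 × 1.5 = 27.9225
  [8.5→14.5]: (15.64+4.31)/2 × 6 = 59.85
  Sum = 475.7125 mg/L·hr
IV tail: 4.31/0.215 = 20.047; AUC_iv,0→∞ = 475.7125 + 20.047 = 495.7595 mg/L·hr
Trapezoidal AUC_0→13 (buccal film):
  [0→4]: (0.00+45.78)/2 × 4 = 91.56
  [4→10]: (45.78+16.26)/2 × 6 = 186.12
  [10→12]: (16.26+10.75)/2 × 2 = 27.01
  [12→13]: (10.75+8.71)/2 × 1 = 9.73
  Sum = 314.42 mg/L·hr
buccal film tail: 8.71/0.215 = 40.512; AUC_ev,0→∞ = 314.42 + 40.512 = 354.932 mg/L·hr
F = (AUC_ev/D_ev)/(AUC_iv/D_iv) = (354.932/100)/(495.7595/50) = 3.54932/9.91519 = 0.3580

F = 0.358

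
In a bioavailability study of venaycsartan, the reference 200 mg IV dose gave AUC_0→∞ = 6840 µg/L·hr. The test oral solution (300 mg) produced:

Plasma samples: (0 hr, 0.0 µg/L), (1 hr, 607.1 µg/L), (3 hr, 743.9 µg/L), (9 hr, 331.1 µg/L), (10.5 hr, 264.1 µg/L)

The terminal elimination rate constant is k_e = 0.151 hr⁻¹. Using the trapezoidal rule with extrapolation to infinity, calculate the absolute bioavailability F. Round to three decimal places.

F = 0.690

Trapezoidal AUC_0→10.5 (oral solution):
  [0→1]: (0.0+607.1)/2 × 1 = 303.55
  [1→3]: (607.1+743.9)/2 × 2 = 1351.0
  [3→9]: (743.9+331.1)/2 × 6 = 3225.0
  [9→10.5]: (331.1+264.1)/2 × 1.5 = 446.4
  Sum = 5325.95 µg/L·hr
Tail: C_last/k_e = 264.1/0.151 = 1749.007
AUC_0→∞ (oral solution) = 5325.95 + 1749.007 = 7074.957 µg/L·hr
F = (AUC_ev/D_ev)/(AUC_iv/D_iv) = (7074.957/300)/(6840/200) = 23.58319/34.2 = 0.6896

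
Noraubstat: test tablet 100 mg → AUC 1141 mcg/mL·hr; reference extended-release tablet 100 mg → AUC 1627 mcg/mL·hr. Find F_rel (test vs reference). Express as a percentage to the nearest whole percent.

F_rel = (AUC_test/D_test) / (AUC_ref/D_ref)
      = (1141/100) / (1627/100)
      = 11.41 / 16.27 = 0.7013 = 70.13%

F_rel = 70%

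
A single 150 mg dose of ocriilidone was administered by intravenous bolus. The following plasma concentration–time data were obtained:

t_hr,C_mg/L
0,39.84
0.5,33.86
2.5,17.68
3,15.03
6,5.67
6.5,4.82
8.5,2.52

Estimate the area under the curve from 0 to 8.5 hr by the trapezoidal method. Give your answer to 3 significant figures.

AUC = 119 mg/L·hr

Trapezoidal AUC_0→8.5:
  [0→0.5]: (39.84+33.86)/2 × 0.5 = 18.425
  [0.5→2.5]: (33.86+17.68)/2 × 2 = 51.54
  [2.5→3]: (17.68+15.03)/2 × 0.5 = 8.1775
  [3→6]: (15.03+5.67)/2 × 3 = 31.05
  [6→6.5]: (5.67+4.82)/2 × 0.5 = 2.6225
  [6.5→8.5]: (4.82+2.52)/2 × 2 = 7.34
  Sum = 119.155 mg/L·hr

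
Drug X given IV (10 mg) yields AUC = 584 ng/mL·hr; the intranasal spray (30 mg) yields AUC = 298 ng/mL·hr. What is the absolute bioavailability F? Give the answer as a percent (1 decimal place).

F = 17.0%

F = (AUC_ev / D_ev) / (AUC_iv / D_iv)
  = (298/30) / (584/10)
  = 9.93333 / 58.4 = 0.1701
  = 17.01%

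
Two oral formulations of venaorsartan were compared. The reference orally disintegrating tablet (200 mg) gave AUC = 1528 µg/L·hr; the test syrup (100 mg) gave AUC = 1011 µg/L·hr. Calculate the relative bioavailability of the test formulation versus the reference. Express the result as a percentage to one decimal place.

F_rel = (AUC_test/D_test) / (AUC_ref/D_ref)
      = (1011/100) / (1528/200)
      = 10.11 / 7.64 = 1.3233 = 132.33%

F_rel = 132.3%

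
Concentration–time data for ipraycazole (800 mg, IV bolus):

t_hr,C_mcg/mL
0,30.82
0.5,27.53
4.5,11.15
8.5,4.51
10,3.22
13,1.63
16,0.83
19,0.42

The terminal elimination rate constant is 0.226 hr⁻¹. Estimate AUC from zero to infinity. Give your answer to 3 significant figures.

Trapezoidal AUC_0→19:
  [0→0.5]: (30.82+27.53)/2 × 0.5 = 14.5875
  [0.5→4.5]: (27.53+11.15)/2 × 4 = 77.36
  [4.5→8.5]: (11.15+4.51)/2 × 4 = 31.32
  [8.5→10]: (4.51+3.22)/2 × 1.5 = 5.7975
  [10→13]: (3.22+1.63)/2 × 3 = 7.275
  [13→16]: (1.63+0.83)/2 × 3 = 3.69
  [16→19]: (0.83+0.42)/2 × 3 = 1.875
  Sum = 141.905 mcg/mL·hr
Extrapolated tail: C_last / k_e = 0.42 / 0.226 = 1.858
AUC_0→∞ = 141.905 + 1.858 = 143.763 mcg/mL·hr

AUC = 144 mcg/mL·hr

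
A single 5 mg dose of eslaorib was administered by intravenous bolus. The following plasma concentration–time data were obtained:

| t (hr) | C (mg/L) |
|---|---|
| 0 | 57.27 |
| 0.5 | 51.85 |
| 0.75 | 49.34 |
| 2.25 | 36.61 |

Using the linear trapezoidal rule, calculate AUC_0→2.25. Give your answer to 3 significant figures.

Trapezoidal AUC_0→2.25:
  [0→0.5]: (57.27+51.85)/2 × 0.5 = 27.28
  [0.5→0.75]: (51.85+49.34)/2 × 0.25 = 12.64875
  [0.75→2.25]: (49.34+36.61)/2 × 1.5 = 64.4625
  Sum = 104.39125 mg/L·hr

AUC = 104 mg/L·hr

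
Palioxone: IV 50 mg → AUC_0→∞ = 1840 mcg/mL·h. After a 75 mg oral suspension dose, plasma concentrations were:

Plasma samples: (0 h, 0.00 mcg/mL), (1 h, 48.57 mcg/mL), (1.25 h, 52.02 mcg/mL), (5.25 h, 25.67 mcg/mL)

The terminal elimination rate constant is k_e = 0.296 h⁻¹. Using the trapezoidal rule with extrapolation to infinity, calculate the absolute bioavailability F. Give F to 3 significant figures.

Trapezoidal AUC_0→5.25 (oral suspension):
  [0→1]: (0.00+48.57)/2 × 1 = 24.285
  [1→1.25]: (48.57+52.02)/2 × 0.25 = 12.57375
  [1.25→5.25]: (52.02+25.67)/2 × 4 = 155.38
  Sum = 192.23875 mcg/mL·h
Tail: C_last/k_e = 25.67/0.296 = 86.723
AUC_0→∞ (oral suspension) = 192.23875 + 86.723 = 278.96175 mcg/mL·h
F = (AUC_ev/D_ev)/(AUC_iv/D_iv) = (278.96175/75)/(1840/50) = 3.71949/36.8 = 0.1011

F = 0.101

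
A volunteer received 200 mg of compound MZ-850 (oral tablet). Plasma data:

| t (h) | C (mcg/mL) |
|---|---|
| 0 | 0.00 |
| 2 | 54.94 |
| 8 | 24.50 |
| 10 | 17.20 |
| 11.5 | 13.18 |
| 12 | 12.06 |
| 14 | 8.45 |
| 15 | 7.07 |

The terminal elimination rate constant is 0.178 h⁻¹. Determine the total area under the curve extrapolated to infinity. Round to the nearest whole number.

AUC = 432 mcg/mL·h

Trapezoidal AUC_0→15:
  [0→2]: (0.00+54.94)/2 × 2 = 54.94
  [2→8]: (54.94+24.50)/2 × 6 = 238.32
  [8→10]: (24.50+17.20)/2 × 2 = 41.7
  [10→11.5]: (17.20+13.18)/2 × 1.5 = 22.785
  [11.5→12]: (13.18+12.06)/2 × 0.5 = 6.31
  [12→14]: (12.06+8.45)/2 × 2 = 20.51
  [14→15]: (8.45+7.07)/2 × 1 = 7.76
  Sum = 392.325 mcg/mL·h
Extrapolated tail: C_last / k_e = 7.07 / 0.178 = 39.719
AUC_0→∞ = 392.325 + 39.719 = 432.044 mcg/mL·h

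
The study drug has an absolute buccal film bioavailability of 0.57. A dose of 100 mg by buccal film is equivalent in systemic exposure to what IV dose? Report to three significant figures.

Systemic exposure from an extravascular dose = F × D_ev, so the equivalent IV dose is F × D_ev.
D_iv = F × D_ev = 0.57 × 100 = 57 mg

D_iv = 57.0 mg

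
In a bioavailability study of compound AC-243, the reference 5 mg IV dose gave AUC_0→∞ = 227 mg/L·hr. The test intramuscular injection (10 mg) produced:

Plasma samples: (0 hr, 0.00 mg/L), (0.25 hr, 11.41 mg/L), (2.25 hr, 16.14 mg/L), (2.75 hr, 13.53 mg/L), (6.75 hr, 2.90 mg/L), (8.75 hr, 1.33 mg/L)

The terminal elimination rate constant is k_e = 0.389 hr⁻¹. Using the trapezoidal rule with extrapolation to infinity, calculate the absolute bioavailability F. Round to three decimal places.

Trapezoidal AUC_0→8.75 (intramuscular injection):
  [0→0.25]: (0.00+11.41)/2 × 0.25 = 1.42625
  [0.25→2.25]: (11.41+16.14)/2 × 2 = 27.55
  [2.25→2.75]: (16.14+13.53)/2 × 0.5 = 7.4175
  [2.75→6.75]: (13.53+2.90)/2 × 4 = 32.86
  [6.75→8.75]: (2.90+1.33)/2 × 2 = 4.23
  Sum = 73.48375 mg/L·hr
Tail: C_last/k_e = 1.33/0.389 = 3.419
AUC_0→∞ (intramuscular injection) = 73.48375 + 3.419 = 76.90275 mg/L·hr
F = (AUC_ev/D_ev)/(AUC_iv/D_iv) = (76.90275/10)/(227/5) = 7.690275/45.4 = 0.1694

F = 0.169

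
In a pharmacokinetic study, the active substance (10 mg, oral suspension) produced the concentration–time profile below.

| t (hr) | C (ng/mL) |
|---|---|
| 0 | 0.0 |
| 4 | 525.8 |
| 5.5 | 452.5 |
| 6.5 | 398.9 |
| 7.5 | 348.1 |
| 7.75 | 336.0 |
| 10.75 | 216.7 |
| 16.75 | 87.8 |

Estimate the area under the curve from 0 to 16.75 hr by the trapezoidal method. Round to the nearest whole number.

Trapezoidal AUC_0→16.75:
  [0→4]: (0.0+525.8)/2 × 4 = 1051.6
  [4→5.5]: (525.8+452.5)/2 × 1.5 = 733.725
  [5.5→6.5]: (452.5+398.9)/2 × 1 = 425.7
  [6.5→7.5]: (398.9+348.1)/2 × 1 = 373.5
  [7.5→7.75]: (348.1+336.0)/2 × 0.25 = 85.5125
  [7.75→10.75]: (336.0+216.7)/2 × 3 = 829.05
  [10.75→16.75]: (216.7+87.8)/2 × 6 = 913.5
  Sum = 4412.5875 ng/mL·hr

AUC = 4413 ng/mL·hr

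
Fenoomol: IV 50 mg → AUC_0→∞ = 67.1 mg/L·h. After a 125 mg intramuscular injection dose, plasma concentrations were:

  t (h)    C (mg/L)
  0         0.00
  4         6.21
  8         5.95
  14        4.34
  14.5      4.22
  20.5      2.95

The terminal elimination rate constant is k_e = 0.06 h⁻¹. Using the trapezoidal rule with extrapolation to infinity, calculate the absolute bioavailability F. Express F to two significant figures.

F = 0.84

Trapezoidal AUC_0→20.5 (intramuscular injection):
  [0→4]: (0.00+6.21)/2 × 4 = 12.42
  [4→8]: (6.21+5.95)/2 × 4 = 24.32
  [8→14]: (5.95+4.34)/2 × 6 = 30.87
  [14→14.5]: (4.34+4.22)/2 × 0.5 = 2.14
  [14.5→20.5]: (4.22+2.95)/2 × 6 = 21.51
  Sum = 91.26 mg/L·h
Tail: C_last/k_e = 2.95/0.06 = 49.167
AUC_0→∞ (intramuscular injection) = 91.26 + 49.167 = 140.427 mg/L·h
F = (AUC_ev/D_ev)/(AUC_iv/D_iv) = (140.427/125)/(67.1/50) = 1.123416/1.342 = 0.8371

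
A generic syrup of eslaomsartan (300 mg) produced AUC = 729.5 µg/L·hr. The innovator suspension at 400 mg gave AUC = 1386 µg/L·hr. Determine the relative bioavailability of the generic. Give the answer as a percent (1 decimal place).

F_rel = 70.2%

F_rel = (AUC_test/D_test) / (AUC_ref/D_ref)
      = (729.5/300) / (1386/400)
      = 2.43167 / 3.465 = 0.7018 = 70.18%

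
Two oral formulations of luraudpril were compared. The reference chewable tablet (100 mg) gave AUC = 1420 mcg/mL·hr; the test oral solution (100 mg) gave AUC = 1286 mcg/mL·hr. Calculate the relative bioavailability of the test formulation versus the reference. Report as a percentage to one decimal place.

F_rel = 90.6%

F_rel = (AUC_test/D_test) / (AUC_ref/D_ref)
      = (1286/100) / (1420/100)
      = 12.86 / 14.2 = 0.9056 = 90.56%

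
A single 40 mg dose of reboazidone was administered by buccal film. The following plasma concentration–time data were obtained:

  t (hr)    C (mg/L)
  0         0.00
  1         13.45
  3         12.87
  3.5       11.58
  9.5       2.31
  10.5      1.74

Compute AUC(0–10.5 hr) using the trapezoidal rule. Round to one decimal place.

Trapezoidal AUC_0→10.5:
  [0→1]: (0.00+13.45)/2 × 1 = 6.725
  [1→3]: (13.45+12.87)/2 × 2 = 26.32
  [3→3.5]: (12.87+11.58)/2 × 0.5 = 6.1125
  [3.5→9.5]: (11.58+2.31)/2 × 6 = 41.67
  [9.5→10.5]: (2.31+1.74)/2 × 1 = 2.025
  Sum = 82.8525 mg/L·hr

AUC = 82.9 mg/L·hr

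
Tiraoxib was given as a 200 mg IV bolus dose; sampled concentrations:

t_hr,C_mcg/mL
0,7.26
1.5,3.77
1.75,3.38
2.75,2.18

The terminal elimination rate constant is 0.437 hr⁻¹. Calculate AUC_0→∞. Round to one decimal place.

Trapezoidal AUC_0→2.75:
  [0→1.5]: (7.26+3.77)/2 × 1.5 = 8.2725
  [1.5→1.75]: (3.77+3.38)/2 × 0.25 = 0.89375
  [1.75→2.75]: (3.38+2.18)/2 × 1 = 2.78
  Sum = 11.94625 mcg/mL·hr
Extrapolated tail: C_last / k_e = 2.18 / 0.437 = 4.989
AUC_0→∞ = 11.94625 + 4.989 = 16.93525 mcg/mL·hr

AUC = 16.9 mcg/mL·hr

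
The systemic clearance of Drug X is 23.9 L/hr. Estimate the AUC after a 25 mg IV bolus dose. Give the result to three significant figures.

AUC_0→∞ = Dose_iv / CL
        = 25 / 23.9 = 1.04603 mg/L·hr

AUC = 1.05 mg/L·hr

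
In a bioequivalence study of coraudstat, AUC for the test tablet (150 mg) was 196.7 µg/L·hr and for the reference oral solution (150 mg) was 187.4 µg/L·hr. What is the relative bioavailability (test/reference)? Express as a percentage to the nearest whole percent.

F_rel = (AUC_test/D_test) / (AUC_ref/D_ref)
      = (196.7/150) / (187.4/150)
      = 1.31133 / 1.24933 = 1.0496 = 104.96%

F_rel = 105%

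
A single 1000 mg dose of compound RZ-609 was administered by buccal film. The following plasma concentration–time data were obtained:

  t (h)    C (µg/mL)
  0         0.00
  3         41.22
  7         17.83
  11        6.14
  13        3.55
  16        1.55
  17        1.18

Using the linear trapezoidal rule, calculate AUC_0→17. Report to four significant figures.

Trapezoidal AUC_0→17:
  [0→3]: (0.00+41.22)/2 × 3 = 61.83
  [3→7]: (41.22+17.83)/2 × 4 = 118.1
  [7→11]: (17.83+6.14)/2 × 4 = 47.94
  [11→13]: (6.14+3.55)/2 × 2 = 9.69
  [13→16]: (3.55+1.55)/2 × 3 = 7.65
  [16→17]: (1.55+1.18)/2 × 1 = 1.365
  Sum = 246.575 µg/mL·h

AUC = 246.6 µg/mL·h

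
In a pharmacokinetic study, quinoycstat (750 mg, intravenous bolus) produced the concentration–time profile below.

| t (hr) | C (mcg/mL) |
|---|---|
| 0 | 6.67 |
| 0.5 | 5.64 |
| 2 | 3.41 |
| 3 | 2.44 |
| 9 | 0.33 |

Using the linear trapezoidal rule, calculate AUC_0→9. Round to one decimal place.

Trapezoidal AUC_0→9:
  [0→0.5]: (6.67+5.64)/2 × 0.5 = 3.0775
  [0.5→2]: (5.64+3.41)/2 × 1.5 = 6.7875
  [2→3]: (3.41+2.44)/2 × 1 = 2.925
  [3→9]: (2.44+0.33)/2 × 6 = 8.31
  Sum = 21.1 mcg/mL·hr

AUC = 21.1 mcg/mL·hr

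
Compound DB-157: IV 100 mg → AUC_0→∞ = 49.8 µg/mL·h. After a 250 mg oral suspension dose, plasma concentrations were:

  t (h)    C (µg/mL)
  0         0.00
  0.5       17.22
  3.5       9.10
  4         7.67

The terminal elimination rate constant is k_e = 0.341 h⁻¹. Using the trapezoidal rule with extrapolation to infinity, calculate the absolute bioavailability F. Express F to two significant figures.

F = 0.57

Trapezoidal AUC_0→4 (oral suspension):
  [0→0.5]: (0.00+17.22)/2 × 0.5 = 4.305
  [0.5→3.5]: (17.22+9.10)/2 × 3 = 39.48
  [3.5→4]: (9.10+7.67)/2 × 0.5 = 4.1925
  Sum = 47.9775 µg/mL·h
Tail: C_last/k_e = 7.67/0.341 = 22.493
AUC_0→∞ (oral suspension) = 47.9775 + 22.493 = 70.4705 µg/mL·h
F = (AUC_ev/D_ev)/(AUC_iv/D_iv) = (70.4705/250)/(49.8/100) = 0.281882/0.498 = 0.5660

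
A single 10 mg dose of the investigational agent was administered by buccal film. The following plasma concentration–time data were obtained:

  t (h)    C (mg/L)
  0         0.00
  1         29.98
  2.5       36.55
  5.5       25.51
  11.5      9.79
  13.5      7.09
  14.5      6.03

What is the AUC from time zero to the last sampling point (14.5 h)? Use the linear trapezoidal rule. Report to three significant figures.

AUC = 287 mg/L·h

Trapezoidal AUC_0→14.5:
  [0→1]: (0.00+29.98)/2 × 1 = 14.99
  [1→2.5]: (29.98+36.55)/2 × 1.5 = 49.8975
  [2.5→5.5]: (36.55+25.51)/2 × 3 = 93.09
  [5.5→11.5]: (25.51+9.79)/2 × 6 = 105.9
  [11.5→13.5]: (9.79+7.09)/2 × 2 = 16.88
  [13.5→14.5]: (7.09+6.03)/2 × 1 = 6.56
  Sum = 287.3175 mg/L·h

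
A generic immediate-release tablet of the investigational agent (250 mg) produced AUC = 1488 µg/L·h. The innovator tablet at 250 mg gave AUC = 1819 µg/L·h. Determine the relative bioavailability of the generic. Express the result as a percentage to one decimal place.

F_rel = 81.8%

F_rel = (AUC_test/D_test) / (AUC_ref/D_ref)
      = (1488/250) / (1819/250)
      = 5.952 / 7.276 = 0.8180 = 81.80%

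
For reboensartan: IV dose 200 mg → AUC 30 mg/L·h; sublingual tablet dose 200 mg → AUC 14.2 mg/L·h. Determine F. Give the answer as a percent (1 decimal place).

F = 47.3%

F = (AUC_ev / D_ev) / (AUC_iv / D_iv)
  = (14.2/200) / (30/200)
  = 0.071 / 0.15 = 0.4733
  = 47.33%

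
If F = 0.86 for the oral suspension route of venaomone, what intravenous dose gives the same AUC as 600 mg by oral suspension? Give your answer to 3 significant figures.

Systemic exposure from an extravascular dose = F × D_ev, so the equivalent IV dose is F × D_ev.
D_iv = F × D_ev = 0.86 × 600 = 516 mg

D_iv = 516 mg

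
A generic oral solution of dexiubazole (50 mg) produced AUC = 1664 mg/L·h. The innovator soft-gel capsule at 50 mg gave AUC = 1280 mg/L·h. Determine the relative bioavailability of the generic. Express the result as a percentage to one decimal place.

F_rel = (AUC_test/D_test) / (AUC_ref/D_ref)
      = (1664/50) / (1280/50)
      = 33.28 / 25.6 = 1.3000 = 130.00%

F_rel = 130.0%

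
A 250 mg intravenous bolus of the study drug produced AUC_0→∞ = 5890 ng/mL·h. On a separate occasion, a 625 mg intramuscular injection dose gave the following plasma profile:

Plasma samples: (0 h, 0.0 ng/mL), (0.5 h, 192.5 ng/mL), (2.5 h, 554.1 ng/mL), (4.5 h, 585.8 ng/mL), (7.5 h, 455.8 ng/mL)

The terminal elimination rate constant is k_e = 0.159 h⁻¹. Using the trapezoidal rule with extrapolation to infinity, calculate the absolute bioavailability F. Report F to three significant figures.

F = 0.432

Trapezoidal AUC_0→7.5 (intramuscular injection):
  [0→0.5]: (0.0+192.5)/2 × 0.5 = 48.125
  [0.5→2.5]: (192.5+554.1)/2 × 2 = 746.6
  [2.5→4.5]: (554.1+585.8)/2 × 2 = 1139.9
  [4.5→7.5]: (585.8+455.8)/2 × 3 = 1562.4
  Sum = 3497.025 ng/mL·h
Tail: C_last/k_e = 455.8/0.159 = 2866.667
AUC_0→∞ (intramuscular injection) = 3497.025 + 2866.667 = 6363.692 ng/mL·h
F = (AUC_ev/D_ev)/(AUC_iv/D_iv) = (6363.692/625)/(5890/250) = 10.1819/23.56 = 0.4322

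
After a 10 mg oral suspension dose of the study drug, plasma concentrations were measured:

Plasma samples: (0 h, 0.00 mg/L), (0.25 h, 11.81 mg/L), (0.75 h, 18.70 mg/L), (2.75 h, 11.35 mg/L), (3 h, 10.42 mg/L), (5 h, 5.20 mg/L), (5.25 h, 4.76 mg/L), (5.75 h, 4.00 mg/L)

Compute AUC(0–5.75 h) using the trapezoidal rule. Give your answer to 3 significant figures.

AUC = 60.9 mg/L·h

Trapezoidal AUC_0→5.75:
  [0→0.25]: (0.00+11.81)/2 × 0.25 = 1.47625
  [0.25→0.75]: (11.81+18.70)/2 × 0.5 = 7.6275
  [0.75→2.75]: (18.70+11.35)/2 × 2 = 30.05
  [2.75→3]: (11.35+10.42)/2 × 0.25 = 2.72125
  [3→5]: (10.42+5.20)/2 × 2 = 15.62
  [5→5.25]: (5.20+4.76)/2 × 0.25 = 1.245
  [5.25→5.75]: (4.76+4.00)/2 × 0.5 = 2.19
  Sum = 60.93 mg/L·h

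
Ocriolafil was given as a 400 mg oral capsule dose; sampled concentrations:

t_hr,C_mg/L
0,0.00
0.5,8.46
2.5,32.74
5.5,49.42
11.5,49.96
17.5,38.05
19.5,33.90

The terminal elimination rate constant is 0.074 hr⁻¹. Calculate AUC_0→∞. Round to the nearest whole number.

Trapezoidal AUC_0→19.5:
  [0→0.5]: (0.00+8.46)/2 × 0.5 = 2.115
  [0.5→2.5]: (8.46+32.74)/2 × 2 = 41.2
  [2.5→5.5]: (32.74+49.42)/2 × 3 = 123.24
  [5.5→11.5]: (49.42+49.96)/2 × 6 = 298.14
  [11.5→17.5]: (49.96+38.05)/2 × 6 = 264.03
  [17.5→19.5]: (38.05+33.90)/2 × 2 = 71.95
  Sum = 800.675 mg/L·hr
Extrapolated tail: C_last / k_e = 33.90 / 0.074 = 458.108
AUC_0→∞ = 800.675 + 458.108 = 1258.783 mg/L·hr

AUC = 1259 mg/L·hr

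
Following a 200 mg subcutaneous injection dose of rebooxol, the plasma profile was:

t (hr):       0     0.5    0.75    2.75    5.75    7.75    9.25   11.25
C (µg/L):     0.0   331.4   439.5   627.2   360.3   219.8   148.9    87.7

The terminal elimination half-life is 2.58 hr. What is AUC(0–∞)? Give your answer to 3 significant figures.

AUC = 4150 µg/L·hr

Trapezoidal AUC_0→11.25:
  [0→0.5]: (0.0+331.4)/2 × 0.5 = 82.85
  [0.5→0.75]: (331.4+439.5)/2 × 0.25 = 96.3625
  [0.75→2.75]: (439.5+627.2)/2 × 2 = 1066.7
  [2.75→5.75]: (627.2+360.3)/2 × 3 = 1481.25
  [5.75→7.75]: (360.3+219.8)/2 × 2 = 580.1
  [7.75→9.25]: (219.8+148.9)/2 × 1.5 = 276.525
  [9.25→11.25]: (148.9+87.7)/2 × 2 = 236.6
  Sum = 3820.3875 µg/L·hr
k_e = ln2 / t½ = 0.693147 / 2.58 = 0.2687 hr^-1
Extrapolated tail: C_last / k_e = 87.7 / 0.2687 = 326.386
AUC_0→∞ = 3820.3875 + 326.386 = 4146.7735 µg/L·hr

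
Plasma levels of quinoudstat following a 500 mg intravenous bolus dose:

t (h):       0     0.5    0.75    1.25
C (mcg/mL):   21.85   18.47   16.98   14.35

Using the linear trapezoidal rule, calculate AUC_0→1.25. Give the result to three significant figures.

AUC = 22.3 mcg/mL·h

Trapezoidal AUC_0→1.25:
  [0→0.5]: (21.85+18.47)/2 × 0.5 = 10.08
  [0.5→0.75]: (18.47+16.98)/2 × 0.25 = 4.43125
  [0.75→1.25]: (16.98+14.35)/2 × 0.5 = 7.8325
  Sum = 22.34375 mcg/mL·h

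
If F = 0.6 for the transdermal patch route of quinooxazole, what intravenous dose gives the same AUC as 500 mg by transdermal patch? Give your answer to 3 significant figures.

D_iv = 300 mg

Systemic exposure from an extravascular dose = F × D_ev, so the equivalent IV dose is F × D_ev.
D_iv = F × D_ev = 0.6 × 500 = 300 mg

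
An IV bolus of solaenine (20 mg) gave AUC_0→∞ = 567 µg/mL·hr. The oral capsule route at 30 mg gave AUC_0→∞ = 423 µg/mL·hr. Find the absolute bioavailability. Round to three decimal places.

F = (AUC_ev / D_ev) / (AUC_iv / D_iv)
  = (423/30) / (567/20)
  = 14.1 / 28.35 = 0.4974

F = 0.497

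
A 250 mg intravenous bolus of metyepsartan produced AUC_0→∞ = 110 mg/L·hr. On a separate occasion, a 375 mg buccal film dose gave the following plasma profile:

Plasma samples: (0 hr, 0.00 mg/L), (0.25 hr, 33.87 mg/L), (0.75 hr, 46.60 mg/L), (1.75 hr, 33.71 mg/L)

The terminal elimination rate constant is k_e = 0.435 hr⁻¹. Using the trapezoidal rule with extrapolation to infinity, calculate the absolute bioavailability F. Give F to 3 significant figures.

Trapezoidal AUC_0→1.75 (buccal film):
  [0→0.25]: (0.00+33.87)/2 × 0.25 = 4.23375
  [0.25→0.75]: (33.87+46.60)/2 × 0.5 = 20.1175
  [0.75→1.75]: (46.60+33.71)/2 × 1 = 40.155
  Sum = 64.50625 mg/L·hr
Tail: C_last/k_e = 33.71/0.435 = 77.494
AUC_0→∞ (buccal film) = 64.50625 + 77.494 = 142.00025 mg/L·hr
F = (AUC_ev/D_ev)/(AUC_iv/D_iv) = (142.00025/375)/(110/250) = 0.378667/0.44 = 0.8606

F = 0.861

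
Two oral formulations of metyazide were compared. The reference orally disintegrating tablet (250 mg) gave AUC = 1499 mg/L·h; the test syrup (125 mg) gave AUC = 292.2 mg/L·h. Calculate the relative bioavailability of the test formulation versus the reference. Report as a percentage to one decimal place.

F_rel = (AUC_test/D_test) / (AUC_ref/D_ref)
      = (292.2/125) / (1499/250)
      = 2.3376 / 5.996 = 0.3899 = 38.99%

F_rel = 39.0%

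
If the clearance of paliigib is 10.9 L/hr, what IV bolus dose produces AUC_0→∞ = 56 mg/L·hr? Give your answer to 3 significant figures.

Dose_iv = CL × AUC_0→∞
     = 10.9 × 56 = 610.4 mg

Dose = 610 mg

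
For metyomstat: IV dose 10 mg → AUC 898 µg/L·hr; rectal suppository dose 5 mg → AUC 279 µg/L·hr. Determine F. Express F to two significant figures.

F = (AUC_ev / D_ev) / (AUC_iv / D_iv)
  = (279/5) / (898/10)
  = 55.8 / 89.8 = 0.6214

F = 0.62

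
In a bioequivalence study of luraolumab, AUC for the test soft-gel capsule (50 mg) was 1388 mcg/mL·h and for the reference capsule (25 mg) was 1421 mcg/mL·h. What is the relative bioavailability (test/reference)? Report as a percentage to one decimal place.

F_rel = (AUC_test/D_test) / (AUC_ref/D_ref)
      = (1388/50) / (1421/25)
      = 27.76 / 56.84 = 0.4884 = 48.84%

F_rel = 48.8%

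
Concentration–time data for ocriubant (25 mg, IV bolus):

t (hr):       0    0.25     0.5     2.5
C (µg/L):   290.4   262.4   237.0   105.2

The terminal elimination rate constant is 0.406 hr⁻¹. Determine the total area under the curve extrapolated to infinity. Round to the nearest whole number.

Trapezoidal AUC_0→2.5:
  [0→0.25]: (290.4+262.4)/2 × 0.25 = 69.1
  [0.25→0.5]: (262.4+237.0)/2 × 0.25 = 62.425
  [0.5→2.5]: (237.0+105.2)/2 × 2 = 342.2
  Sum = 473.725 µg/L·hr
Extrapolated tail: C_last / k_e = 105.2 / 0.406 = 259.113
AUC_0→∞ = 473.725 + 259.113 = 732.838 µg/L·hr

AUC = 733 µg/L·hr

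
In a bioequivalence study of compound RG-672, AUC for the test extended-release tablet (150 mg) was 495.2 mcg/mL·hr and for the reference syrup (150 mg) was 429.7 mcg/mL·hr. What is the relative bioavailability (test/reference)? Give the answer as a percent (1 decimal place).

F_rel = (AUC_test/D_test) / (AUC_ref/D_ref)
      = (495.2/150) / (429.7/150)
      = 3.30133 / 2.86467 = 1.1524 = 115.24%

F_rel = 115.2%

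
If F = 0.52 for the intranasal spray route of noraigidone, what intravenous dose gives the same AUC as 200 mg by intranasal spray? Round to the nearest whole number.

Systemic exposure from an extravascular dose = F × D_ev, so the equivalent IV dose is F × D_ev.
D_iv = F × D_ev = 0.52 × 200 = 104 mg

D_iv = 104 mg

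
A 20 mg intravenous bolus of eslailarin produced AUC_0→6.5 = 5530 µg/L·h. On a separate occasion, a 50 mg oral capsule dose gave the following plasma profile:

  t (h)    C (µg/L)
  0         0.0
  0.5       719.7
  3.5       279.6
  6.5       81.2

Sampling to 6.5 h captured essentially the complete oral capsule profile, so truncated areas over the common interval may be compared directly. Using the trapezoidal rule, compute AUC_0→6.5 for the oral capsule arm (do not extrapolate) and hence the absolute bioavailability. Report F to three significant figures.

F = 0.161

Trapezoidal AUC_0→6.5 (oral capsule):
  [0→0.5]: (0.0+719.7)/2 × 0.5 = 179.925
  [0.5→3.5]: (719.7+279.6)/2 × 3 = 1498.95
  [3.5→6.5]: (279.6+81.2)/2 × 3 = 541.2
  Sum = 2220.075 µg/L·h
F = (AUC_ev/D_ev)/(AUC_iv/D_iv) = (2220.075/50)/(5530/20) = 44.4015/276.5 = 0.1606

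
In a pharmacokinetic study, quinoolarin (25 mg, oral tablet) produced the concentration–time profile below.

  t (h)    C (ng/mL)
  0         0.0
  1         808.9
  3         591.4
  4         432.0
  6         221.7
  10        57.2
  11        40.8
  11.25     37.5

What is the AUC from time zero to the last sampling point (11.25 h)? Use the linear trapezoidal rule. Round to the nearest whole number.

Trapezoidal AUC_0→11.25:
  [0→1]: (0.0+808.9)/2 × 1 = 404.45
  [1→3]: (808.9+591.4)/2 × 2 = 1400.3
  [3→4]: (591.4+432.0)/2 × 1 = 511.7
  [4→6]: (432.0+221.7)/2 × 2 = 653.7
  [6→10]: (221.7+57.2)/2 × 4 = 557.8
  [10→11]: (57.2+40.8)/2 × 1 = 49.0
  [11→11.25]: (40.8+37.5)/2 × 0.25 = 9.7875
  Sum = 3586.7375 ng/mL·h

AUC = 3587 ng/mL·h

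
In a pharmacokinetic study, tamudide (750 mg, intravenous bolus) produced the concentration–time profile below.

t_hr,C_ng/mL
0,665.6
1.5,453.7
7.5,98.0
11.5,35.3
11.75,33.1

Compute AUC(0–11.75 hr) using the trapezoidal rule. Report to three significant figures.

Trapezoidal AUC_0→11.75:
  [0→1.5]: (665.6+453.7)/2 × 1.5 = 839.475
  [1.5→7.5]: (453.7+98.0)/2 × 6 = 1655.1
  [7.5→11.5]: (98.0+35.3)/2 × 4 = 266.6
  [11.5→11.75]: (35.3+33.1)/2 × 0.25 = 8.55
  Sum = 2769.725 ng/mL·hr

AUC = 2770 ng/mL·hr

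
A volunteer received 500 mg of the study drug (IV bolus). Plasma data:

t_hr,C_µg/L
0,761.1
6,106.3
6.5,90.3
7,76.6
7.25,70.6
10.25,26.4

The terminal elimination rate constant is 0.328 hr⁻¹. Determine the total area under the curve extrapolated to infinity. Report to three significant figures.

Trapezoidal AUC_0→10.25:
  [0→6]: (761.1+106.3)/2 × 6 = 2602.2
  [6→6.5]: (106.3+90.3)/2 × 0.5 = 49.15
  [6.5→7]: (90.3+76.6)/2 × 0.5 = 41.725
  [7→7.25]: (76.6+70.6)/2 × 0.25 = 18.4
  [7.25→10.25]: (70.6+26.4)/2 × 3 = 145.5
  Sum = 2856.975 µg/L·hr
Extrapolated tail: C_last / k_e = 26.4 / 0.328 = 80.488
AUC_0→∞ = 2856.975 + 80.488 = 2937.463 µg/L·hr

AUC = 2940 µg/L·hr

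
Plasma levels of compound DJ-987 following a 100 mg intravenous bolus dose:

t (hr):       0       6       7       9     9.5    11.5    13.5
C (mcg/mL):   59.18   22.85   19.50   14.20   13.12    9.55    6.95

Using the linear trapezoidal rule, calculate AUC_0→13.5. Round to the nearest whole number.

Trapezoidal AUC_0→13.5:
  [0→6]: (59.18+22.85)/2 × 6 = 246.09
  [6→7]: (22.85+19.50)/2 × 1 = 21.175
  [7→9]: (19.50+14.20)/2 × 2 = 33.7
  [9→9.5]: (14.20+13.12)/2 × 0.5 = 6.83
  [9.5→11.5]: (13.12+9.55)/2 × 2 = 22.67
  [11.5→13.5]: (9.55+6.95)/2 × 2 = 16.5
  Sum = 346.965 mcg/mL·hr

AUC = 347 mcg/mL·hr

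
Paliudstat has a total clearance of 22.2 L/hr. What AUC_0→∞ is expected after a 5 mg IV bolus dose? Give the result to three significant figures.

AUC_0→∞ = Dose_iv / CL
        = 5 / 22.2 = 0.225225 mg/L·hr

AUC = 0.225 mg/L·hr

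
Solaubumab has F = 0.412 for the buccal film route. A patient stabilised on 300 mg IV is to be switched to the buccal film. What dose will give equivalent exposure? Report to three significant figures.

D_buccal = 728 mg

For equal systemic exposure: F × D_ev = D_iv
D_ev = D_iv / F = 300 / 0.412 = 728.155 mg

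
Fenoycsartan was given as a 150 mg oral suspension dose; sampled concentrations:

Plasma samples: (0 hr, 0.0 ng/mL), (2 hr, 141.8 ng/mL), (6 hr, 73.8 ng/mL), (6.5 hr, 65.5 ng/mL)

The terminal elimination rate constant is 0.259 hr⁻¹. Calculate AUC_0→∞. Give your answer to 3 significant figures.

Trapezoidal AUC_0→6.5:
  [0→2]: (0.0+141.8)/2 × 2 = 141.8
  [2→6]: (141.8+73.8)/2 × 4 = 431.2
  [6→6.5]: (73.8+65.5)/2 × 0.5 = 34.825
  Sum = 607.825 ng/mL·hr
Extrapolated tail: C_last / k_e = 65.5 / 0.259 = 252.896
AUC_0→∞ = 607.825 + 252.896 = 860.721 ng/mL·hr

AUC = 861 ng/mL·hr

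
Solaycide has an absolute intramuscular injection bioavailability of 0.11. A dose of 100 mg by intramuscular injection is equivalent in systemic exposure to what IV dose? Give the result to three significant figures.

Systemic exposure from an extravascular dose = F × D_ev, so the equivalent IV dose is F × D_ev.
D_iv = F × D_ev = 0.11 × 100 = 11 mg

D_iv = 11.0 mg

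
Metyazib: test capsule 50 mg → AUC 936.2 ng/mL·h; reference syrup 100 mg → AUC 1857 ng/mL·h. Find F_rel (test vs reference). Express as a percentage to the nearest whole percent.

F_rel = 101%

F_rel = (AUC_test/D_test) / (AUC_ref/D_ref)
      = (936.2/50) / (1857/100)
      = 18.724 / 18.57 = 1.0083 = 100.83%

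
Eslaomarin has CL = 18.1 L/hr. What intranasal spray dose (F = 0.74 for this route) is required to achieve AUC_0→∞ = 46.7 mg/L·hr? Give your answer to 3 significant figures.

Dose = 1140 mg

Dose = CL × AUC_0→∞ / F
     = 18.1 × 46.7 / 0.74 = 1142.26 mg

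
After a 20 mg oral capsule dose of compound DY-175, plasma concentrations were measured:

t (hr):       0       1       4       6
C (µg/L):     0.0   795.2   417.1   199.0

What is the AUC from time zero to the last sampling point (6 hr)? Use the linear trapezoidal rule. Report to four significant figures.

Trapezoidal AUC_0→6:
  [0→1]: (0.0+795.2)/2 × 1 = 397.6
  [1→4]: (795.2+417.1)/2 × 3 = 1818.45
  [4→6]: (417.1+199.0)/2 × 2 = 616.1
  Sum = 2832.15 µg/L·hr

AUC = 2832 µg/L·hr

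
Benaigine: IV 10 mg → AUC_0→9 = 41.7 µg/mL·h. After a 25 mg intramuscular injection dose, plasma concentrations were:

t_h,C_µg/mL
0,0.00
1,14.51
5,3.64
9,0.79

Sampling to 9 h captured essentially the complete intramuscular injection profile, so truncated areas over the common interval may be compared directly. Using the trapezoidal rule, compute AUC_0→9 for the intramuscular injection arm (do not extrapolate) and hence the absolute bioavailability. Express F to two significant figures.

F = 0.50

Trapezoidal AUC_0→9 (intramuscular injection):
  [0→1]: (0.00+14.51)/2 × 1 = 7.255
  [1→5]: (14.51+3.64)/2 × 4 = 36.3
  [5→9]: (3.64+0.79)/2 × 4 = 8.86
  Sum = 52.415 µg/mL·h
F = (AUC_ev/D_ev)/(AUC_iv/D_iv) = (52.415/25)/(41.7/10) = 2.0966/4.17 = 0.5028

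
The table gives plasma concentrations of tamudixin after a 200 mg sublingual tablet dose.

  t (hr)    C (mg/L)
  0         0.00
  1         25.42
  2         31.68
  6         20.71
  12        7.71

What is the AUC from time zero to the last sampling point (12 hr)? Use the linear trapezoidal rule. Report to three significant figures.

AUC = 231 mg/L·hr

Trapezoidal AUC_0→12:
  [0→1]: (0.00+25.42)/2 × 1 = 12.71
  [1→2]: (25.42+31.68)/2 × 1 = 28.55
  [2→6]: (31.68+20.71)/2 × 4 = 104.78
  [6→12]: (20.71+7.71)/2 × 6 = 85.26
  Sum = 231.3 mg/L·hr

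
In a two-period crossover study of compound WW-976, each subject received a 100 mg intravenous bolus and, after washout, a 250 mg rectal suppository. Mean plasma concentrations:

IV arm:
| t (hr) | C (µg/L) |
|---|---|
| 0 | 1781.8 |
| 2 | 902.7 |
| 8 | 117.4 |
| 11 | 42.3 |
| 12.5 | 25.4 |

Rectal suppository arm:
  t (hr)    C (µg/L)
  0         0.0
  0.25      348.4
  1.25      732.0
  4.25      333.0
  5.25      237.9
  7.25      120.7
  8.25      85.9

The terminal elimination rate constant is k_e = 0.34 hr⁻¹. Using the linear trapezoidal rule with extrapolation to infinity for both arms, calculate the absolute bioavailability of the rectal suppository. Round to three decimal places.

F = 0.208

Trapezoidal AUC_0→12.5 (IV):
  [0→2]: (1781.8+902.7)/2 × 2 = 2684.5
  [2→8]: (902.7+117.4)/2 × 6 = 3060.3
  [8→11]: (117.4+42.3)/2 × 3 = 239.55
  [11→12.5]: (42.3+25.4)/2 × 1.5 = 50.775
  Sum = 6035.125 µg/L·hr
IV tail: 25.4/0.34 = 74.706; AUC_iv,0→∞ = 6035.125 + 74.706 = 6109.831 µg/L·hr
Trapezoidal AUC_0→8.25 (rectal suppository):
  [0→0.25]: (0.0+348.4)/2 × 0.25 = 43.55
  [0.25→1.25]: (348.4+732.0)/2 × 1 = 540.2
  [1.25→4.25]: (732.0+333.0)/2 × 3 = 1597.5
  [4.25→5.25]: (333.0+237.9)/2 × 1 = 285.45
  [5.25→7.25]: (237.9+120.7)/2 × 2 = 358.6
  [7.25→8.25]: (120.7+85.9)/2 × 1 = 103.3
  Sum = 2928.6 µg/L·hr
rectal suppository tail: 85.9/0.34 = 252.647; AUC_ev,0→∞ = 2928.6 + 252.647 = 3181.247 µg/L·hr
F = (AUC_ev/D_ev)/(AUC_iv/D_iv) = (3181.247/250)/(6109.831/100) = 12.724988/61.09831 = 0.2083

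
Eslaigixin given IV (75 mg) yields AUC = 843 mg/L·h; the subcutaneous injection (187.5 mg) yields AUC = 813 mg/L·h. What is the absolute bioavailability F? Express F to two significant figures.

F = (AUC_ev / D_ev) / (AUC_iv / D_iv)
  = (813/187.5) / (843/75)
  = 4.336 / 11.24 = 0.3858

F = 0.39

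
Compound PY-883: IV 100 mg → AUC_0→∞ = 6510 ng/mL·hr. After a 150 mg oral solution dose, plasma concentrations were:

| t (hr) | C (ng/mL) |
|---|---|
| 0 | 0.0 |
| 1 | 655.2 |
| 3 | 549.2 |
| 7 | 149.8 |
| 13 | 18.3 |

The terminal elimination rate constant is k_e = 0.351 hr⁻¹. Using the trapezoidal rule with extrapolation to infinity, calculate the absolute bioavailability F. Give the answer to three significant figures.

F = 0.357

Trapezoidal AUC_0→13 (oral solution):
  [0→1]: (0.0+655.2)/2 × 1 = 327.6
  [1→3]: (655.2+549.2)/2 × 2 = 1204.4
  [3→7]: (549.2+149.8)/2 × 4 = 1398.0
  [7→13]: (149.8+18.3)/2 × 6 = 504.3
  Sum = 3434.3 ng/mL·hr
Tail: C_last/k_e = 18.3/0.351 = 52.137
AUC_0→∞ (oral solution) = 3434.3 + 52.137 = 3486.437 ng/mL·hr
F = (AUC_ev/D_ev)/(AUC_iv/D_iv) = (3486.437/150)/(6510/100) = 23.2429/65.1 = 0.3570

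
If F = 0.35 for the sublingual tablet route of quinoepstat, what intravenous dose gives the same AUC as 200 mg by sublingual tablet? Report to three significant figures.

D_iv = 70.0 mg

Systemic exposure from an extravascular dose = F × D_ev, so the equivalent IV dose is F × D_ev.
D_iv = F × D_ev = 0.35 × 200 = 70 mg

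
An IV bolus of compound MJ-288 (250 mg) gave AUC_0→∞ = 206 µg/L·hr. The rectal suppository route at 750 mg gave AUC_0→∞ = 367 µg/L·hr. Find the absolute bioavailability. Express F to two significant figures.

F = 0.59

F = (AUC_ev / D_ev) / (AUC_iv / D_iv)
  = (367/750) / (206/250)
  = 0.489333 / 0.824 = 0.5939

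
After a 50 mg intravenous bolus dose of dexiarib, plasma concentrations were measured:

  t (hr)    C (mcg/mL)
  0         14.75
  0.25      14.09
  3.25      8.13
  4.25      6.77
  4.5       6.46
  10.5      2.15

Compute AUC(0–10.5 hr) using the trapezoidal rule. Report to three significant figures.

Trapezoidal AUC_0→10.5:
  [0→0.25]: (14.75+14.09)/2 × 0.25 = 3.605
  [0.25→3.25]: (14.09+8.13)/2 × 3 = 33.33
  [3.25→4.25]: (8.13+6.77)/2 × 1 = 7.45
  [4.25→4.5]: (6.77+6.46)/2 × 0.25 = 1.65375
  [4.5→10.5]: (6.46+2.15)/2 × 6 = 25.83
  Sum = 71.86875 mcg/mL·hr

AUC = 71.9 mcg/mL·hr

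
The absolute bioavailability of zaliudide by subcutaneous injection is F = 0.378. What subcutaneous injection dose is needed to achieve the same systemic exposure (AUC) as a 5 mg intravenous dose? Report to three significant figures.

For equal systemic exposure: F × D_ev = D_iv
D_ev = D_iv / F = 5 / 0.378 = 13.2275 mg

D_subcutaneous = 13.2 mg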